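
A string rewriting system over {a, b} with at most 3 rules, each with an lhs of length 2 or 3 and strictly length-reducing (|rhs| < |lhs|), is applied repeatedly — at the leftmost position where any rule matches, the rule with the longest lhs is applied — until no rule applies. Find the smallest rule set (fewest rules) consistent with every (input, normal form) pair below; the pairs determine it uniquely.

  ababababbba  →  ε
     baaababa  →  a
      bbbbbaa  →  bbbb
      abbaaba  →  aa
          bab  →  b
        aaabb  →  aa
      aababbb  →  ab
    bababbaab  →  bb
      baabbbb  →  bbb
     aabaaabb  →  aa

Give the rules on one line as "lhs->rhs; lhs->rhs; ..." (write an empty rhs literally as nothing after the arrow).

abb->; ba->; baa->ab

  | ababababbba => abababbba => ababbba => abbba => ba => ε
  | baaababa => abababa => ababa => aba => a
  | bbbbbaa => bbbbab => bbbb
  | abbaaba => aaba => aa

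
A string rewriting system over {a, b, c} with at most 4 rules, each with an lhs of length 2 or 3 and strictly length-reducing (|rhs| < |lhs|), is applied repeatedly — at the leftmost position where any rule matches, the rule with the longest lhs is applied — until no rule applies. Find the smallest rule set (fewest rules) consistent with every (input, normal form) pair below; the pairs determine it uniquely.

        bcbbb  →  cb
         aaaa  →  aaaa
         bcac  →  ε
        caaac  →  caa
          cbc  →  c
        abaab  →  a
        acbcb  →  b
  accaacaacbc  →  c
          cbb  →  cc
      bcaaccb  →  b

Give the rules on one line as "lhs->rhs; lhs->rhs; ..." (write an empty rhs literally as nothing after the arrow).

ab->; ac->; bb->c; bc->

  | bcbbb => bbb => cb
  | aaaa
  | bcac => ac => ε
  | caaac => caa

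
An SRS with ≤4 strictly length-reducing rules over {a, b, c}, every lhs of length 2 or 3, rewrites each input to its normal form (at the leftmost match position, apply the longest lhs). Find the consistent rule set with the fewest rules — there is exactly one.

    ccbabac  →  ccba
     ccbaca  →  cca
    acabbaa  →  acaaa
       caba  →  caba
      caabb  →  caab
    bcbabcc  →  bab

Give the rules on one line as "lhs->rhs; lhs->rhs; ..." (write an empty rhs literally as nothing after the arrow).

baa->aa; bac->; bb->b; bc->b

  | ccbabac => ccba
  | ccbaca => cca
  | acabbaa => acabaa => acaaa
  | caba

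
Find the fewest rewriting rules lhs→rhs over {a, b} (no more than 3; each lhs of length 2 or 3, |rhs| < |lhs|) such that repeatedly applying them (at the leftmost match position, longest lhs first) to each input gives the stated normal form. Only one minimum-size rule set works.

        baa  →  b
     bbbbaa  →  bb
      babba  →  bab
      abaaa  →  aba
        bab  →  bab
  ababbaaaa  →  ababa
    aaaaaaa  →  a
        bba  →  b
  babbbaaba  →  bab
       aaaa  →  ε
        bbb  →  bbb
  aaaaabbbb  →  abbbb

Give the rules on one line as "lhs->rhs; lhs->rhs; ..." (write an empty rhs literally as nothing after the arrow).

aa->; bba->b

  | baa => b
  | bbbbaa => bbba => bb
  | babba => bab
  | abaaa => aba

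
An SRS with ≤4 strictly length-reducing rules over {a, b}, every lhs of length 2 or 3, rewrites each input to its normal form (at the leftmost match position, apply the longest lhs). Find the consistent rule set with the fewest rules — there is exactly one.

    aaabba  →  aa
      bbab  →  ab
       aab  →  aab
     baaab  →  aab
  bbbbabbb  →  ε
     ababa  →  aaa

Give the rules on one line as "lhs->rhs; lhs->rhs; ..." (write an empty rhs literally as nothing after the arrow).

abb->b; ba->; bab->a; bb->

  | aaabba => aaba => aa
  | bbab => ab
  | aab
  | baaab => aab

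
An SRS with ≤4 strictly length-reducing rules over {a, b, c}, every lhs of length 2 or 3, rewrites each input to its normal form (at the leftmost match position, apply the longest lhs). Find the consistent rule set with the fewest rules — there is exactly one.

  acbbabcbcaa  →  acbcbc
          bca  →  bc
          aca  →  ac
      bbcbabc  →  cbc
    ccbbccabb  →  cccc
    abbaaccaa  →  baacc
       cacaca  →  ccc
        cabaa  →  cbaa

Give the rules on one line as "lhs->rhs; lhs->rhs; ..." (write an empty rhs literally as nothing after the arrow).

ab->; bb->; ca->c

  | acbbabcbcaa => acabcbcaa => acbcbcaa => acbcbca => acbcbc
  | bca => bc
  | aca => ac
  | bbcbabc => cbabc => cbc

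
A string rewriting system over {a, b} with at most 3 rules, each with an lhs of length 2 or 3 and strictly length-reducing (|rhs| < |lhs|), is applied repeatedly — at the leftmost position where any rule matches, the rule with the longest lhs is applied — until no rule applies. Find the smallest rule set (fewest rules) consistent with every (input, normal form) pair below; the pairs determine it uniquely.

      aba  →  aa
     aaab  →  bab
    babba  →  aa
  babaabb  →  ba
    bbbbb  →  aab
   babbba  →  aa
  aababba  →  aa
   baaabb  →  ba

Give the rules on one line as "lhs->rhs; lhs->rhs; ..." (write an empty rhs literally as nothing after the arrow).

  | aba => aa
  | aaab => bab
  | babba => baaa => bba => aa
  | babaabb => baaabb => bbabb => aabb => aaa => ba

aaa->ba; aba->aa; bb->a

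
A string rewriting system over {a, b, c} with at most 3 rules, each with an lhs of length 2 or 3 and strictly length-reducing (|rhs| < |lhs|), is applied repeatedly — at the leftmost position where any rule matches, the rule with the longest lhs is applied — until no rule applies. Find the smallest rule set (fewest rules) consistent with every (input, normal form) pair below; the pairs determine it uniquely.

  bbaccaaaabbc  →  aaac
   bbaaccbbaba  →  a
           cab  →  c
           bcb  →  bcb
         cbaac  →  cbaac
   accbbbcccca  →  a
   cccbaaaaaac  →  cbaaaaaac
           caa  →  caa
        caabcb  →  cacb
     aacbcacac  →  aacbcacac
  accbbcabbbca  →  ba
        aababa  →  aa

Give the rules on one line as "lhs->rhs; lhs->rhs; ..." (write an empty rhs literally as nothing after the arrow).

ab->; bb->; cc->

  | bbaccaaaabbc => accaaaabbc => aaaaabbc => aaaabc => aaac
  | bbaaccbbaba => aaccbbaba => aabbaba => ababa => aba => a
  | cab => c
  | bcb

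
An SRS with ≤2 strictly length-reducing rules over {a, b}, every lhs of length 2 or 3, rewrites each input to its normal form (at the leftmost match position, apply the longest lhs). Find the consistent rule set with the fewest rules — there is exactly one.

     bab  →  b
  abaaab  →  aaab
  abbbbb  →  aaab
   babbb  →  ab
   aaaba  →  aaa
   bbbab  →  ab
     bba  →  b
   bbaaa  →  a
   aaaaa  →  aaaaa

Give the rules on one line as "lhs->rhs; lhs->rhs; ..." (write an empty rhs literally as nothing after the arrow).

  | bab => b
  | abaaab => aaab
  | abbbbb => aabbb => aaab
  | babbb => bbb => ab

ba->; bbb->ab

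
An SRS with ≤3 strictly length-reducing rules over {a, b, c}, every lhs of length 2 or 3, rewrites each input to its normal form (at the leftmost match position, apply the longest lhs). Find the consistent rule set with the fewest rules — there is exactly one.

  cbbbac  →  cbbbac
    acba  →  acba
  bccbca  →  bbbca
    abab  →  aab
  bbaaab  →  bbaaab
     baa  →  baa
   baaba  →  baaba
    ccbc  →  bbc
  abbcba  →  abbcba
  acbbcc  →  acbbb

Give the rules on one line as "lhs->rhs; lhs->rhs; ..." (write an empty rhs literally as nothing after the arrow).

bab->ab; cc->b

  | cbbbac
  | acba
  | bccbca => bbbca
  | abab => aab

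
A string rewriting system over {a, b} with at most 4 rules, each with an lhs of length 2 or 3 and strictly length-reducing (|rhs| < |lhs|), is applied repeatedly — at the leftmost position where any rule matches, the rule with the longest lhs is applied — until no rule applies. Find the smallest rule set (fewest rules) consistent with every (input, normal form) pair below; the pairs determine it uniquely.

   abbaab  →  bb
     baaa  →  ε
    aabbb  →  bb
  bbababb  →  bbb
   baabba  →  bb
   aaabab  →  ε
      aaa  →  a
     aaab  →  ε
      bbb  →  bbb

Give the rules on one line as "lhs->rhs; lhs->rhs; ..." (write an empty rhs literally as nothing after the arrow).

aa->a; ab->; ba->; baa->b

  | abbaab => baab => bb
  | baaa => ba => ε
  | aabbb => abbb => bb
  | bbababb => bbabb => bbb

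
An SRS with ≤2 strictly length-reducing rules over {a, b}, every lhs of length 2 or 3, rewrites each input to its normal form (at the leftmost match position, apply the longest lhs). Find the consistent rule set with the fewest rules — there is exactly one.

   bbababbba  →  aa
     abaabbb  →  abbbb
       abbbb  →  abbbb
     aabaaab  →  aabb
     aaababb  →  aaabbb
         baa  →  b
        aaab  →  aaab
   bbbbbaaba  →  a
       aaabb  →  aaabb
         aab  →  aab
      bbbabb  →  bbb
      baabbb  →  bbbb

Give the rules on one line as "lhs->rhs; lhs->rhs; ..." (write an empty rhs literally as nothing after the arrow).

ba->b; bba->a

  | bbababbba => ababbba => abbbba => abba => aa
  | abaabbb => ababbb => abbbb
  | abbbb
  | aabaaab => aabaab => aabab => aabb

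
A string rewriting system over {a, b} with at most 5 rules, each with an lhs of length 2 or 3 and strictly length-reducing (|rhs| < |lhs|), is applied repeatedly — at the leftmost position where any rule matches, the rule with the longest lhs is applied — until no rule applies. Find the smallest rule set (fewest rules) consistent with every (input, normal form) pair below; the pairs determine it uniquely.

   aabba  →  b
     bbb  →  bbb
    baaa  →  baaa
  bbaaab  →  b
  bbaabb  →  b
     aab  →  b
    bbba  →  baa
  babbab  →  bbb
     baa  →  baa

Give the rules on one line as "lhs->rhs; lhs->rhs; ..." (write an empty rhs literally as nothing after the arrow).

ab->b; aba->b; abb->ab; bba->aa

  | aabba => aaba => ab => b
  | bbb
  | baaa
  | bbaaab => aaaab => aaab => aab => ab => b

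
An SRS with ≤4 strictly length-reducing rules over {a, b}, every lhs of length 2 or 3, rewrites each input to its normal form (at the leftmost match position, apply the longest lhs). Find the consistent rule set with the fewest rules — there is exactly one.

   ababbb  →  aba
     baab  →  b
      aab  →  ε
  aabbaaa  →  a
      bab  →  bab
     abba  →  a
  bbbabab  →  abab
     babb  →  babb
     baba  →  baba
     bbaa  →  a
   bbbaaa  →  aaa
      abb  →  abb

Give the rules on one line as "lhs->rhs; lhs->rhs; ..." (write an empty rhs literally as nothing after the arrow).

aab->; baa->; bba->; bbb->

  | ababbb => aba
  | baab => b
  | aab => ε
  | aabbaaa => baaa => a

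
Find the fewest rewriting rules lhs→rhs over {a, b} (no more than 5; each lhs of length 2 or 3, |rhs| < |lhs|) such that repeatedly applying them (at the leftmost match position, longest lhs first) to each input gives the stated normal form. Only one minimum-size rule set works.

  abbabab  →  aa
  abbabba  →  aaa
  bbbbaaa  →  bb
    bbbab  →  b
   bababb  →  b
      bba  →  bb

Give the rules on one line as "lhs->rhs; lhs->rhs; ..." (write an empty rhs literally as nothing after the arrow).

aab->; ba->b; bab->a; bbb->bb

  | abbabab => abaab => abab => aa
  | abbabba => ababa => aaa
  | bbbbaaa => bbbaaa => bbaaa => bbaa => bba => bb
  | bbbab => bbab => ba => b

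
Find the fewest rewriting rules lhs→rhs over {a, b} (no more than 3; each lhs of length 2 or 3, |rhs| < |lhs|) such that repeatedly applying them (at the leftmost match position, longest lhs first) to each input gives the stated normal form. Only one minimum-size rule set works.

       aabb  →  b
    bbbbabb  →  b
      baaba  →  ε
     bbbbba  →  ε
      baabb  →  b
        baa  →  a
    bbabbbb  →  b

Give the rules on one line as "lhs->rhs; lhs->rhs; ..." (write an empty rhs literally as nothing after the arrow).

ab->b; ba->; bb->b

  | aabb => abb => bb => b
  | bbbbabb => bbbabb => bbabb => babb => bb => b
  | baaba => aba => ba => ε
  | bbbbba => bbbba => bbba => bba => ba => ε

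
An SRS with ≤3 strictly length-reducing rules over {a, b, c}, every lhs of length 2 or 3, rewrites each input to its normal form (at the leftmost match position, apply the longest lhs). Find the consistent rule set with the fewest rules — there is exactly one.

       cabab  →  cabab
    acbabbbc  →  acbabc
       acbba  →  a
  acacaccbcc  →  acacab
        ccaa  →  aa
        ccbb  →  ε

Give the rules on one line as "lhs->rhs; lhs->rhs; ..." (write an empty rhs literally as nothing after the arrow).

bb->; bba->c; cc->

  | cabab
  | acbabbbc => acbabc
  | acbba => acc => a
  | acacaccbcc => acacabcc => acacab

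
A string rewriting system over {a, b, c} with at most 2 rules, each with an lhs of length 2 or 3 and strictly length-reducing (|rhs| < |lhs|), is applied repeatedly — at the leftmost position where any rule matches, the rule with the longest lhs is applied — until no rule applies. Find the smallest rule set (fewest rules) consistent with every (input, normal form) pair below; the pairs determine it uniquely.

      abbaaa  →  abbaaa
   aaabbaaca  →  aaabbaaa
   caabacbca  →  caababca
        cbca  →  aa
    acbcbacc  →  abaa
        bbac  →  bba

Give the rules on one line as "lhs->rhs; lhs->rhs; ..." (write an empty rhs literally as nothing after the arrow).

  | abbaaa
  | aaabbaaca => aaabbaaa
  | caabacbca => caababca
  | cbca => aca => aa

ac->a; cb->a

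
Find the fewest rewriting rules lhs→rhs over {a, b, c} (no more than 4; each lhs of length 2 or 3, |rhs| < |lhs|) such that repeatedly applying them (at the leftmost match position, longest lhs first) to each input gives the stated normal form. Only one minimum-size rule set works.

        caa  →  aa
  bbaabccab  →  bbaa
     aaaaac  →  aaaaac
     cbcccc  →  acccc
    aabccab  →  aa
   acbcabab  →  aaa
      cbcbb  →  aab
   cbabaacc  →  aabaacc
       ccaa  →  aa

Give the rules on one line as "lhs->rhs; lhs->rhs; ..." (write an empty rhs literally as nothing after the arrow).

bab->; ca->a; cb->a

  | caa => aa
  | bbaabccab => bbaabcab => bbaabab => bbaa
  | aaaaac
  | cbcccc => acccc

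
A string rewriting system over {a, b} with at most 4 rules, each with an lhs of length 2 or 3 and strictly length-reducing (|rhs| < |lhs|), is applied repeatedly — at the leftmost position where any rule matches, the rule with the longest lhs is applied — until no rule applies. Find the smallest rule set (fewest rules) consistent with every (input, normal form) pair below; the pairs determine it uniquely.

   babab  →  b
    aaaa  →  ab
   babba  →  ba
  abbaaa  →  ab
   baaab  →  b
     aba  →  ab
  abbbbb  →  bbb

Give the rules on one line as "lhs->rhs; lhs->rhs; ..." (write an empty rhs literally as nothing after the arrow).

  | babab => babb => b
  | aaaa => aba => ab
  | babba => ba
  | abbaaa => aaa => ab

aaa->ab; aba->ab; abb->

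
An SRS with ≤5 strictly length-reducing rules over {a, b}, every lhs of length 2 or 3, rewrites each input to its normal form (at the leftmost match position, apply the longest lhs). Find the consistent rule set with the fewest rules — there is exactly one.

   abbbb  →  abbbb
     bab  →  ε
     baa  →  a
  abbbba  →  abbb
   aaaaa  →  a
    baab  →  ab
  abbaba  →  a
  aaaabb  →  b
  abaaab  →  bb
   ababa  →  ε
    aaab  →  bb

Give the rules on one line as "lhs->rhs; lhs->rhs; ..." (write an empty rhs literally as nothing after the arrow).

  | abbbb
  | bab => ε
  | baa => a
  | abbbba => abbb

aa->; aaa->b; ba->; bab->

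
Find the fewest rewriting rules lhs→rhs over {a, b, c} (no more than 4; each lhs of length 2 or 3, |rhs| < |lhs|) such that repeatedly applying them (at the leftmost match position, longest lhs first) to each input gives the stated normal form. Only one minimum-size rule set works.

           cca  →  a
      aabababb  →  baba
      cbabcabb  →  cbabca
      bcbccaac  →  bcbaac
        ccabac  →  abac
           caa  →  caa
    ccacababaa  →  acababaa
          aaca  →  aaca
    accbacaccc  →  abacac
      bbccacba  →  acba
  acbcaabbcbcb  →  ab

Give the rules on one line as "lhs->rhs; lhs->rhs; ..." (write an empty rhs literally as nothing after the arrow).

aab->b; bb->; cc->

  | cca => a
  | aabababb => bababb => baba
  | cbabcabb => cbabca
  | bcbccaac => bcbaac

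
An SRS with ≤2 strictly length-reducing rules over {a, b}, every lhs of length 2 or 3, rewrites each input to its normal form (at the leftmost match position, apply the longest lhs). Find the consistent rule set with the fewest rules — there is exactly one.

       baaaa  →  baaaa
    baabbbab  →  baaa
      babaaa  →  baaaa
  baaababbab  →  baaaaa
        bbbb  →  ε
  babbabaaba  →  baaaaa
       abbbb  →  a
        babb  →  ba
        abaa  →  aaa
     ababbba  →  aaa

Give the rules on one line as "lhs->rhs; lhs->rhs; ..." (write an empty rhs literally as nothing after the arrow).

  | baaaa
  | baabbbab => baabbab => baabab => baaab => baaa
  | babaaa => baaaa
  | baaababbab => baaaabbab => baaaabab => baaaaab => baaaaa

ab->a; bb->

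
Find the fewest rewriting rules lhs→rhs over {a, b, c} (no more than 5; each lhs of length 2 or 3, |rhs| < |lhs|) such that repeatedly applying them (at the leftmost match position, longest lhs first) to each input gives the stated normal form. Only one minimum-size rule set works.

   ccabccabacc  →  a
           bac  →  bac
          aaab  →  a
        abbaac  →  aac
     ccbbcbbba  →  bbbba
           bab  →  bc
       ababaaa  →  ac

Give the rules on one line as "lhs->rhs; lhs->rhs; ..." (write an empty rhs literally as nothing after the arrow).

  | ccabccabacc => abccabacc => cccabacc => cabacc => ccacc => acc => a
  | bac
  | aaab => acb => a
  | abbaac => cbaac => aac

aaa->ac; ab->c; cb->; cc->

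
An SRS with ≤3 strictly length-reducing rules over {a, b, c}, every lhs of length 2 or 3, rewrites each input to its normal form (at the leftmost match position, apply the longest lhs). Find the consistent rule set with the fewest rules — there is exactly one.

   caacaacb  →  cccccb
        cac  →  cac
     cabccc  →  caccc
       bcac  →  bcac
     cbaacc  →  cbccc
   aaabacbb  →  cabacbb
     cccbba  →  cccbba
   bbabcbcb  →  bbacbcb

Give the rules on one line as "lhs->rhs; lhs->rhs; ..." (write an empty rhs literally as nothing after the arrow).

aa->c; abc->ac

  | caacaacb => cccaacb => cccccb
  | cac
  | cabccc => caccc
  | bcac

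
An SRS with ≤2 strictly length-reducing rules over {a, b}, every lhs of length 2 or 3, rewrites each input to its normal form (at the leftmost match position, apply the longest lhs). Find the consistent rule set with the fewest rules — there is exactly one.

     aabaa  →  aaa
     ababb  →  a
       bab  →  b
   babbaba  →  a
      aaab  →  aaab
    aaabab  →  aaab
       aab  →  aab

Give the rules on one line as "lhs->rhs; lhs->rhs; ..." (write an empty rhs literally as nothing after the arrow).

ba->; bb->

  | aabaa => aaa
  | ababb => abb => a
  | bab => b
  | babbaba => bbaba => aba => a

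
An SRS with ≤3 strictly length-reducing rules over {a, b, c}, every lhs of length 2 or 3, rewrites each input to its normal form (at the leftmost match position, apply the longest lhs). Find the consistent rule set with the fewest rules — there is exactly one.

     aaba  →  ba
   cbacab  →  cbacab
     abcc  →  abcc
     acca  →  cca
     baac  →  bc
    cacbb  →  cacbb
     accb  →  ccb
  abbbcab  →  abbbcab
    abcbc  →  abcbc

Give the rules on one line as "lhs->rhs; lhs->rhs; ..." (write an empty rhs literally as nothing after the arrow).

  | aaba => ba
  | cbacab
  | abcc
  | acca => cca

aa->; acc->cc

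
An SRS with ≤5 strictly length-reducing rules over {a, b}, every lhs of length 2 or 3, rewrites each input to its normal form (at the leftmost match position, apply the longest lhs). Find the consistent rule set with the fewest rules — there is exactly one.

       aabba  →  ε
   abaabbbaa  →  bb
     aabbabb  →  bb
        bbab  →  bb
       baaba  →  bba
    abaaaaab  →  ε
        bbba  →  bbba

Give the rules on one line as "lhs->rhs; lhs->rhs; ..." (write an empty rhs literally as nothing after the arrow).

  | aabba => aba => ε
  | abaabbbaa => abbbaa => bbaa => bb
  | aabbabb => ababb => bb
  | bbab => bb

aaa->; ab->; aba->; baa->b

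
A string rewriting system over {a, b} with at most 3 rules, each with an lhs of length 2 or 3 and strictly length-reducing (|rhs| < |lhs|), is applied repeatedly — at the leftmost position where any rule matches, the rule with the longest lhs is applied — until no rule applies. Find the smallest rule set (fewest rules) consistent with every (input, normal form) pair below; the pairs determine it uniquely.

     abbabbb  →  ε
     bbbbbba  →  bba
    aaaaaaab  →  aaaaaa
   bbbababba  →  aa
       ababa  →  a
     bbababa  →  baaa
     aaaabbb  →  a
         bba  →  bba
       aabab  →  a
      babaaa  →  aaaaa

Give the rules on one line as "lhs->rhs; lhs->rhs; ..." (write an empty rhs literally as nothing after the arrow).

ab->; bab->aa; bbb->b

  | abbabbb => babbb => aabb => ab => ε
  | bbbbbba => bbbba => bba
  | aaaaaaab => aaaaaa
  | bbbababba => bababba => aaabba => aaba => aa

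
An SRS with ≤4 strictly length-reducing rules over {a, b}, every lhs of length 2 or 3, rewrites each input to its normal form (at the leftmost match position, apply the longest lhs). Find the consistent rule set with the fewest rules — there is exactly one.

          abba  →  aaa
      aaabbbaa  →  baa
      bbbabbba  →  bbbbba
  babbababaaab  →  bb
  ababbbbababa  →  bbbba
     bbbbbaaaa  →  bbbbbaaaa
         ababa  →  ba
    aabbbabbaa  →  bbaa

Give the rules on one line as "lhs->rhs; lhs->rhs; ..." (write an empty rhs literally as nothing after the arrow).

ab->b; abb->aa; bab->b

  | abba => aaa
  | aaabbbaa => aaaabaa => aaabaa => aabaa => abaa => baa
  | bbbabbba => bbbbba
  | babbababaaab => bbababaaab => bbabaaab => bbaaab => bbaab => bbab => bb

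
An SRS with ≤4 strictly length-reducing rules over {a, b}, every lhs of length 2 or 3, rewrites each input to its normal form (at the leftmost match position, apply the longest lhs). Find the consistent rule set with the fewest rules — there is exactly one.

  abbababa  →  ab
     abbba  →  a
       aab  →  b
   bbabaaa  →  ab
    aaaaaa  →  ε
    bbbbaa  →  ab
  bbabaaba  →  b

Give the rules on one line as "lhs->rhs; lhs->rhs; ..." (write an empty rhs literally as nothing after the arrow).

aa->; ba->b; bab->ab; bbb->a

  | abbababa => abababa => aababa => baba => aba => ab
  | abbba => aaa => a
  | aab => b
  | bbabaaa => babaaa => abaaa => abaa => aba => ab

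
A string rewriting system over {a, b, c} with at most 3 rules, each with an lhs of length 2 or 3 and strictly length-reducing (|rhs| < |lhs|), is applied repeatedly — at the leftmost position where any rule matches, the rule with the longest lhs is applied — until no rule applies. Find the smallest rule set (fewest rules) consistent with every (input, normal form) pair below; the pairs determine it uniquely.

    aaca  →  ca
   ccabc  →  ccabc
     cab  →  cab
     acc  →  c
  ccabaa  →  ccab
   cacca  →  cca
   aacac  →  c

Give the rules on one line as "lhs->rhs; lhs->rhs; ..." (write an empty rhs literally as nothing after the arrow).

aa->; ac->

  | aaca => ca
  | ccabc
  | cab
  | acc => c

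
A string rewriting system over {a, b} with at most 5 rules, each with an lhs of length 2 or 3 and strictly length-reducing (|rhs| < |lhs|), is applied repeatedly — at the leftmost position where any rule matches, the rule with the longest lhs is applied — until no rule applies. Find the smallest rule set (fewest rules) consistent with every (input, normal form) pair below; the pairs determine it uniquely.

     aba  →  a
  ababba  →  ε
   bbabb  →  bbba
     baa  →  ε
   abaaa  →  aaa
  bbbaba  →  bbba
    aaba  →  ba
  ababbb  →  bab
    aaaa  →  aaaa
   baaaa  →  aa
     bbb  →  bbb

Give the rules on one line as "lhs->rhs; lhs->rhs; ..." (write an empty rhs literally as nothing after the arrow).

aab->b; aba->a; abb->ba; baa->

  | aba => a
  | ababba => abba => baa => ε
  | bbabb => bbba
  | baa => ε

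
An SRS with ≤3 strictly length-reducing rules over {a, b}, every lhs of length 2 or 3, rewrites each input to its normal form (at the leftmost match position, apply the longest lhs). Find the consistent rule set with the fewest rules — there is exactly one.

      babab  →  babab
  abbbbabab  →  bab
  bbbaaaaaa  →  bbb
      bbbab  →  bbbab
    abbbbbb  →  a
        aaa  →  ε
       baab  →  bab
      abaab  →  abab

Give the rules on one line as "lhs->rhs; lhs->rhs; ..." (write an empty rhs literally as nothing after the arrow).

  | babab
  | abbbbabab => aabbabab => abbabab => aaabab => bab
  | bbbaaaaaa => bbbaaa => bbb
  | bbbab

aa->a; aaa->; abb->aa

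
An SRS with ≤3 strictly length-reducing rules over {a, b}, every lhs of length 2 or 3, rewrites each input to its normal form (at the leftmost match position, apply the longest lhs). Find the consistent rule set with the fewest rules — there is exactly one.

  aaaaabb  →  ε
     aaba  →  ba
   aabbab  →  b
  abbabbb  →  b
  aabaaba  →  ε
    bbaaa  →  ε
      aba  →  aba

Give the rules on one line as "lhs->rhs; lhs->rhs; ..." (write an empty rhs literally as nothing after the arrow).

  | aaaaabb => aaabb => abb => aa => ε
  | aaba => ba
  | aabbab => bbab => aab => b
  | abbabbb => aaabbb => abbb => aab => b

aa->; bb->a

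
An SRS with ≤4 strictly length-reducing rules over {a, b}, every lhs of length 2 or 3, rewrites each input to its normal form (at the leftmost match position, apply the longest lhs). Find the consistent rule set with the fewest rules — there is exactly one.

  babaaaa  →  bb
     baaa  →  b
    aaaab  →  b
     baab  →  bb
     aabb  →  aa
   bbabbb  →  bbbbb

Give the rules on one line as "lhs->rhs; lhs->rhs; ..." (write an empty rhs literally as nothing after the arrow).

  | babaaaa => bbaaaa => bbaaa => bbaa => bba => bb
  | baaa => baa => ba => b
  | aaaab => aaab => aab => ab => b
  | baab => bab => bb

ab->b; abb->a; ba->b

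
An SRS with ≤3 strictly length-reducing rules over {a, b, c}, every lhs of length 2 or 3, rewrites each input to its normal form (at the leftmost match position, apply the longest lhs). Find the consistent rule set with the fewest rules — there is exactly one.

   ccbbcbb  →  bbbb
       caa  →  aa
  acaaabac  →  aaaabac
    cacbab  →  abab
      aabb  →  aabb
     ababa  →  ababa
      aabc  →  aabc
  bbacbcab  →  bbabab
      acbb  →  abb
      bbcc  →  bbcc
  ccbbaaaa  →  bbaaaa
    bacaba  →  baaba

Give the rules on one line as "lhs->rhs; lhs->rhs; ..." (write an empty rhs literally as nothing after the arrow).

ca->a; cb->b

  | ccbbcbb => cbbcbb => bbcbb => bbbb
  | caa => aa
  | acaaabac => aaaabac
  | cacbab => acbab => abab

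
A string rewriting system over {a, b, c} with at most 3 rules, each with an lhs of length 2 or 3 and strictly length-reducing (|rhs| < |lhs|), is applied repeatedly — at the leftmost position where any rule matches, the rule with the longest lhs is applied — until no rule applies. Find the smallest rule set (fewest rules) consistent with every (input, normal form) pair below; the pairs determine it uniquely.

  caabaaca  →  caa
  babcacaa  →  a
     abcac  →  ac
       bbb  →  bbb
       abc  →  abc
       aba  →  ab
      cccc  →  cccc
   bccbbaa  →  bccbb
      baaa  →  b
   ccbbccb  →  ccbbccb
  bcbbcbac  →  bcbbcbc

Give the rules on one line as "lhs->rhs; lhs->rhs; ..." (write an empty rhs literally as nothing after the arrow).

  | caabaaca => caabaca => caabca => caa
  | babcacaa => bbcacaa => bcaa => a
  | abcac => ac
  | bbb

ba->b; bca->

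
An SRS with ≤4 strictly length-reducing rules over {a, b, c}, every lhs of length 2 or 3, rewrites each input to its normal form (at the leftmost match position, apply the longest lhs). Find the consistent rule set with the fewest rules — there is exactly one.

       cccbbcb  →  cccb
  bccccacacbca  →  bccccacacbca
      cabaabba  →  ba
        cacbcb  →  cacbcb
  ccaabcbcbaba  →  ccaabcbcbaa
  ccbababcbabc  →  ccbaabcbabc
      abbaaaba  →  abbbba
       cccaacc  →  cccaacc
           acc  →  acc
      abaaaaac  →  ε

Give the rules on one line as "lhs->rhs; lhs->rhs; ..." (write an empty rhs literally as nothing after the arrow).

aaa->b; aba->aa; bbc->; cbb->

  | cccbbcb => cccb
  | bccccacacbca
  | cabaabba => caaabba => cbbba => ba
  | cacbcb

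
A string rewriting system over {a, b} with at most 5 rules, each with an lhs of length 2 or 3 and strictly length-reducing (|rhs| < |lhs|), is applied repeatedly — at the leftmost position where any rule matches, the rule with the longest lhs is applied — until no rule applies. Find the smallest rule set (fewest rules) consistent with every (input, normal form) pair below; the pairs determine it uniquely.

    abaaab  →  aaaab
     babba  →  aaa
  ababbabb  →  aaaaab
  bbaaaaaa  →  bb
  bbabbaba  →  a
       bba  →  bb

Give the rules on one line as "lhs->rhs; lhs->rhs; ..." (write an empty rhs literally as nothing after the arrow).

  | abaaab => aaaab
  | babba => aaba => aaa
  | ababbabb => aaababb => aaaaab
  | bbaaaaaa => bbaaaaa => bbaaaa => bbaaa => bbaa => bba => bb

ba->a; bab->aa; bba->bb; bbb->b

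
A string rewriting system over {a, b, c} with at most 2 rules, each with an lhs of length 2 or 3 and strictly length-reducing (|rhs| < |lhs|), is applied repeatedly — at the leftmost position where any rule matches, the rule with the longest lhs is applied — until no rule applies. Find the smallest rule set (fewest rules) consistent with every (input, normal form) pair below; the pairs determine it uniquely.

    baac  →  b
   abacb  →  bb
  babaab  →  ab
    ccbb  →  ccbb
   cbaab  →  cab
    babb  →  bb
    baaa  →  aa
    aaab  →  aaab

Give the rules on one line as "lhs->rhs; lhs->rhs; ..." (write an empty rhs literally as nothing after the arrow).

  | baac => ac => b
  | abacb => acb => bb
  | babaab => baab => ab
  | ccbb

ac->b; ba->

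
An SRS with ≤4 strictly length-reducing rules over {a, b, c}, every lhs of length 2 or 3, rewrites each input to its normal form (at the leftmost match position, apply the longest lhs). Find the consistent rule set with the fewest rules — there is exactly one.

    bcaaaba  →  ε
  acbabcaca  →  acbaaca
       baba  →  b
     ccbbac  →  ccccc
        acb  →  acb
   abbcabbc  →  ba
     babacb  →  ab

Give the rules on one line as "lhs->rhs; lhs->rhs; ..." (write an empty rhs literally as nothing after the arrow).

  | bcaaaba => bcaaba => bcaba => bcba => aba => ε
  | acbabcaca => acbabcca => acbaaca
  | baba => b
  | ccbbac => ccccc

aba->; bba->cc; bc->a; bca->bc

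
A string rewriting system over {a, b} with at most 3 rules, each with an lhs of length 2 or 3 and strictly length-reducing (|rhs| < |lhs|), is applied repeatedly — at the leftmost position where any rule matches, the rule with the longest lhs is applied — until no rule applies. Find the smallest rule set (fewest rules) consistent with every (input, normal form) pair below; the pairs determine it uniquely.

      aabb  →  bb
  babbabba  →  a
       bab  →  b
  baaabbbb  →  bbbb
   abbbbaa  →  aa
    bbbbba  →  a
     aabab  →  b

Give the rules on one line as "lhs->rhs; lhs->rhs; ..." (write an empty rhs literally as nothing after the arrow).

ab->b; ba->a

  | aabb => abb => bb
  | babbabba => abbabba => bbabba => babba => abba => bba => ba => a
  | bab => ab => b
  | baaabbbb => aaabbbb => aabbbb => abbbb => bbbb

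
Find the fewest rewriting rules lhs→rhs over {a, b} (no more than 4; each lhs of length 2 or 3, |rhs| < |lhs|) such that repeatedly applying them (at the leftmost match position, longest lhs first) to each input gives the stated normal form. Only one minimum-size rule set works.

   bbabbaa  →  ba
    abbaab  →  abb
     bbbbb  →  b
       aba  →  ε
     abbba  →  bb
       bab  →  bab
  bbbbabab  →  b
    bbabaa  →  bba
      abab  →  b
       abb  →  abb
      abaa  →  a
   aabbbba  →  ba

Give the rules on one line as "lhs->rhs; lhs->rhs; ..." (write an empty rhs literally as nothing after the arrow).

  | bbabbaa => bbabbb => bbaaa => bbba => aaa => ba
  | abbaab => abb
  | bbbbb => aabb => b
  | aba => ε

aa->b; aab->; aba->; bbb->aa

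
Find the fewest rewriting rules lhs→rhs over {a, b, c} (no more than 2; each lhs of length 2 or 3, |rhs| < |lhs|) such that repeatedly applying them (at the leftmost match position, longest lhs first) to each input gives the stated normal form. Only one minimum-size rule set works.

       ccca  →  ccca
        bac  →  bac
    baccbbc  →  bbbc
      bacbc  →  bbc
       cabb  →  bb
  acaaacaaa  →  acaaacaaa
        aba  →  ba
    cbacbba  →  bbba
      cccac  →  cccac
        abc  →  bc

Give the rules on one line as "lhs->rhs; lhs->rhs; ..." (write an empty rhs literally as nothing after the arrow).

ab->b; cb->b

  | ccca
  | bac
  | baccbbc => bacbbc => babbc => bbbc
  | bacbc => babc => bbc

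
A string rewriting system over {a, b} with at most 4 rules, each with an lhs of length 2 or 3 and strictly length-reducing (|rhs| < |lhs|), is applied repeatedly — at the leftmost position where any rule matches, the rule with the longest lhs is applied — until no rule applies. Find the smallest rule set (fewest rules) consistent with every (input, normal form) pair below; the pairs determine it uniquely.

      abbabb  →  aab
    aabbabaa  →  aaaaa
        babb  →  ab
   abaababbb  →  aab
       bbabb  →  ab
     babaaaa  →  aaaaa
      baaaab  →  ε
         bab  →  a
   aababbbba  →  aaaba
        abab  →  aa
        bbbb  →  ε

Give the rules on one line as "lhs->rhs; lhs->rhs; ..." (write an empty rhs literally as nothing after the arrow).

abb->ab; baa->b; bab->a; bb->

  | abbabb => ababb => aab
  | aabbabaa => aababaa => aaaaa
  | babb => ab
  | abaababbb => abbabbb => ababbb => aabb => aab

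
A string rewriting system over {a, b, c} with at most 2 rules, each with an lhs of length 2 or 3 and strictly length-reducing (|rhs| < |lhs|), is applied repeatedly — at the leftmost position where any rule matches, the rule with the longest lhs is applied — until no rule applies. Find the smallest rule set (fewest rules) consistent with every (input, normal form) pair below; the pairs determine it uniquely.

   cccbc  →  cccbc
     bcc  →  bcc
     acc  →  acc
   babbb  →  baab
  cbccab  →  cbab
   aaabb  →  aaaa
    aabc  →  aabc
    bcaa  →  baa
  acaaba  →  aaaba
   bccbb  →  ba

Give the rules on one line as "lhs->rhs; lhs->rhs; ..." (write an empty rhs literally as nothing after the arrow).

bb->a; ca->a

  | cccbc
  | bcc
  | acc
  | babbb => baab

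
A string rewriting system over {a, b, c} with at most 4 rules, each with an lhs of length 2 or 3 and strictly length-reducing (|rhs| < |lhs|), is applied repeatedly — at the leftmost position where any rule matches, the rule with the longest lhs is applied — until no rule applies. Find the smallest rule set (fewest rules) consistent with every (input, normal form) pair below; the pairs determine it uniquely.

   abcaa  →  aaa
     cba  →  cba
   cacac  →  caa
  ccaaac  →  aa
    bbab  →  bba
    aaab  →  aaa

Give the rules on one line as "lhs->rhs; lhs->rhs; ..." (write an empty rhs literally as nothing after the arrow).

ab->a; ac->a; cca->

  | abcaa => acaa => aaa
  | cba
  | cacac => caac => caa
  | ccaaac => aac => aa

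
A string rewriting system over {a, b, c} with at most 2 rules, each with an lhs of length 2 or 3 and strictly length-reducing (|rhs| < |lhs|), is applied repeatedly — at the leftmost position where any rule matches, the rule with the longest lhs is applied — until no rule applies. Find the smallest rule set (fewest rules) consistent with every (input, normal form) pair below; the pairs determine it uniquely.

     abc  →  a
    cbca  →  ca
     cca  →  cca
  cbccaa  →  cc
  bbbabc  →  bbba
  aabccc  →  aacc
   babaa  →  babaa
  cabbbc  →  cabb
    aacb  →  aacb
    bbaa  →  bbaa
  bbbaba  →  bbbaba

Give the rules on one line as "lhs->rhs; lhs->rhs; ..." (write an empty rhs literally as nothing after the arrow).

  | abc => a
  | cbca => ca
  | cca
  | cbccaa => ccaa => cc

bc->; caa->c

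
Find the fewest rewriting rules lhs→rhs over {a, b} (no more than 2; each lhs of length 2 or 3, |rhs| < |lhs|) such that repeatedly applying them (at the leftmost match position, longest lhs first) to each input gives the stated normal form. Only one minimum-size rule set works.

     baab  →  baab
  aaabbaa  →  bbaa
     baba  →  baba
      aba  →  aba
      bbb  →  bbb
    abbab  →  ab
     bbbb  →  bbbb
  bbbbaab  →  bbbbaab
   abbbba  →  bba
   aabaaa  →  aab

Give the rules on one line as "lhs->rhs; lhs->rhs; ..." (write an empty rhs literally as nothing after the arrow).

aaa->; abb->

  | baab
  | aaabbaa => bbaa
  | baba
  | aba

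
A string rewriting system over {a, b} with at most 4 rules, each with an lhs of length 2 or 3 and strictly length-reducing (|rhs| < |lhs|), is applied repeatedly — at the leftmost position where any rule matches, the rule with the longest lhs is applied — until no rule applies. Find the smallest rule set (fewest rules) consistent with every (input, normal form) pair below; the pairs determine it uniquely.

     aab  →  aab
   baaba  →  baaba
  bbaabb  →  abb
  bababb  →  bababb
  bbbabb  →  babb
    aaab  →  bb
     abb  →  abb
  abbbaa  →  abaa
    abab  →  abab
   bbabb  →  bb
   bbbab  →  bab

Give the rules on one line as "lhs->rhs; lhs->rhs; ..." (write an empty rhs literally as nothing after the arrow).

  | aab
  | baaba
  | bbaabb => abb
  | bababb

aaa->b; bba->; bbb->b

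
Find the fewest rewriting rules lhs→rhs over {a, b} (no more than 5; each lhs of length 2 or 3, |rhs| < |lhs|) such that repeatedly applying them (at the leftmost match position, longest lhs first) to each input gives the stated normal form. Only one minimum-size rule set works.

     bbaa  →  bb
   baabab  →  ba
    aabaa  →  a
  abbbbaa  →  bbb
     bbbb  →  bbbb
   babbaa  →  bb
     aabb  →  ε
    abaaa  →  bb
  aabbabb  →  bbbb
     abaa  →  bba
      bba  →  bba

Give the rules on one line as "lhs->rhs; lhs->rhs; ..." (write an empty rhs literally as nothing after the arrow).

aa->; aab->a; ab->; aba->bb

  | bbaa => bb
  | baabab => baab => ba
  | aabaa => aaa => a
  | abbbbaa => bbbaa => bbb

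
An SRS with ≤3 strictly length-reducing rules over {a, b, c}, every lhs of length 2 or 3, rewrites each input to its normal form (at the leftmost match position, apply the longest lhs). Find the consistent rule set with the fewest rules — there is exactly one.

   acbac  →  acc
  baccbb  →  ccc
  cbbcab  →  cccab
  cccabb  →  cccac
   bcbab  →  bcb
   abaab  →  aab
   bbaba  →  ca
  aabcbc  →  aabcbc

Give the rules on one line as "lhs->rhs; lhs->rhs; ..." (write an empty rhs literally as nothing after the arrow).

  | acbac => acc
  | baccbb => ccbb => ccc
  | cbbcab => cccab
  | cccabb => cccac

ba->; bb->c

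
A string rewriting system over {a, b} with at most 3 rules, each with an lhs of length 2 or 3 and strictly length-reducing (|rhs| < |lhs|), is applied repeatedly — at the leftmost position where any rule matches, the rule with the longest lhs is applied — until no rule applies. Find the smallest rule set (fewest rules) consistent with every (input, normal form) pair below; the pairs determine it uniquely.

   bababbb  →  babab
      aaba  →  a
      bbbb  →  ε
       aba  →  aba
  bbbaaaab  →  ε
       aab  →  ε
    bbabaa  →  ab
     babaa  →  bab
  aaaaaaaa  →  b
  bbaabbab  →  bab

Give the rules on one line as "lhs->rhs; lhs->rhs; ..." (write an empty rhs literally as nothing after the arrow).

  | bababbb => babab
  | aaba => bba => a
  | bbbb => bb => ε
  | aba

aa->b; baa->b; bb->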